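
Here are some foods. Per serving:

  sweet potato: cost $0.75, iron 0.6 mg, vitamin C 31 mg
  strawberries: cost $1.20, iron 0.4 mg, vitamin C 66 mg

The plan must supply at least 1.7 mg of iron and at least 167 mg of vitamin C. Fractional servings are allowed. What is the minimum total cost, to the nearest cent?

$3.35

With two linear requirements the optimum uses one or two foods; enumerate the corners.
sweet potato only: max(1.7/0.6, 167/31) = 5.387 servings → $4.04.
strawberries only: max(1.7/0.4, 167/66) = 4.25 servings → $5.10.
sweet potato + strawberries with both tight: 1.669 servings and 1.746 servings → $3.35.
Cheapest feasible corner: $3.35.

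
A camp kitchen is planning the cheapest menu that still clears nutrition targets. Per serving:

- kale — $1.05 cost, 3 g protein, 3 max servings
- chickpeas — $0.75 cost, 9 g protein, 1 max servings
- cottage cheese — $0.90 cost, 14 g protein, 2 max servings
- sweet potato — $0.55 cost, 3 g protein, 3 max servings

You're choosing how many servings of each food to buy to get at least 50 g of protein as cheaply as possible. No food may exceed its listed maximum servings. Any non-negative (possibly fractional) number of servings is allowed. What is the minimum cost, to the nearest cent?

$5.60

Cost per g of protein: cottage cheese $0.0643, chickpeas $0.0833, sweet potato $0.1833, kale $0.3500.
Take 2 servings of cottage cheese: +28.0 g protein for $1.80 (total $1.80, still need 22.0 g).
Take 1 serving of chickpeas: +9.0 g protein for $0.75 (total $2.55, still need 13.0 g).
Take 3 servings of sweet potato: +9.0 g protein for $1.65 (total $4.20, still need 4.0 g).
Take 1.333 servings of kale: +4.0 g protein for $1.40 (total $5.60, still need 0.0 g).
Filling from the cheapest source first is optimal under one linear minimum: $5.60.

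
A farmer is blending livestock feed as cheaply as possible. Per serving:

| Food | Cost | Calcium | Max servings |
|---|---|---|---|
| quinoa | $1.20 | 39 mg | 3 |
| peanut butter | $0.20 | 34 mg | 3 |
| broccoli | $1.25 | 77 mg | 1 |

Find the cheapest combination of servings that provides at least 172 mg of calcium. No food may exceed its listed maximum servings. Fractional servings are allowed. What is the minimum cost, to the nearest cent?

$1.74

Cost per mg of calcium: peanut butter $0.0059, broccoli $0.0162, quinoa $0.0308.
Take 3 servings of peanut butter: +102.0 mg calcium for $0.60 (total $0.60, still need 70.0 mg).
Take 0.9091 servings of broccoli: +70.0 mg calcium for $1.14 (total $1.74, still need 0.0 mg).
Greedy by cheapest-per-mg is optimal for a single linear constraint, so the minimum cost is $1.74.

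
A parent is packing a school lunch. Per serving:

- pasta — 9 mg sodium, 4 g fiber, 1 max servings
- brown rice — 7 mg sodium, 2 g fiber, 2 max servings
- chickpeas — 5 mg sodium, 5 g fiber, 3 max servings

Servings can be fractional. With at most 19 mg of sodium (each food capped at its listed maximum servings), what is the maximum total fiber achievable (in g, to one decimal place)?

Fiber per mg sodium: chickpeas 1, pasta 0.4444, brown rice 0.2857.
Take 3 servings of chickpeas: uses 15 mg sodium, +15.0 g fiber (running total 15.0 g).
Take 0.4444 servings of pasta: uses 4 mg sodium, +1.8 g fiber (running total 16.8 g).
Greedy by best ratio exhausts the sodium allowance optimally: 16.8 g.

16.8 g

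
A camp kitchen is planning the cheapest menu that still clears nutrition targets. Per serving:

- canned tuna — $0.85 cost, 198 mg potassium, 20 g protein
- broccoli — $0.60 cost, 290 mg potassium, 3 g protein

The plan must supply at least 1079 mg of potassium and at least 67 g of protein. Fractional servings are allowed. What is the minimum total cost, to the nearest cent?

$3.60

Check every corner: each single food scaled to meet both minima, and each pair solved so both constraints bind.
canned tuna only: max(1079/198, 67/20) = 5.449 servings → $4.63.
broccoli only: max(1079/290, 67/3) = 22.33 servings → $13.40.
canned tuna + broccoli with both tight: 3.11 servings and 1.597 servings → $3.60.
So the least-cost plan costs $3.60.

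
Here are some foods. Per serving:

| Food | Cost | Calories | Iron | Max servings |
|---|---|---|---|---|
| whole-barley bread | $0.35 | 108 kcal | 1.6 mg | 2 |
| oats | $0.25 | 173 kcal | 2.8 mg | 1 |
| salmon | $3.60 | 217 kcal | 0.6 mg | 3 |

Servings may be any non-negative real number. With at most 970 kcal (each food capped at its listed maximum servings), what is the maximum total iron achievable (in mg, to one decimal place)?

Iron per kcal: oats 0.01618, whole-barley bread 0.01481, salmon 0.002765.
Take 1 serving of oats: uses 173 kcal, +2.8 mg iron (running total 2.8 mg).
Take 2 servings of whole-barley bread: uses 216 kcal, +3.2 mg iron (running total 6.0 mg).
Take 2.677 servings of salmon: uses 581 kcal, +1.6 mg iron (running total 7.6 mg).
Greedy by best ratio exhausts the calories allowance optimally: 7.6 mg.

7.6 mg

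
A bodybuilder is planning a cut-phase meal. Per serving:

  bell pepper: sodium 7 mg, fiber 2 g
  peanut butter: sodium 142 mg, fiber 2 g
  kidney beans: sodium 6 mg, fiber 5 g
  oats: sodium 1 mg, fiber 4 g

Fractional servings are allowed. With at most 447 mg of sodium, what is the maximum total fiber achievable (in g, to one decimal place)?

Fiber per mg sodium: oats 4, kidney beans 0.8333, bell pepper 0.2857, peanut butter 0.01408.
With no serving limits, spend the whole sodium allowance on oats: 447 mg / 1 mg × 4 g = 1788.0 g.

1788.0 g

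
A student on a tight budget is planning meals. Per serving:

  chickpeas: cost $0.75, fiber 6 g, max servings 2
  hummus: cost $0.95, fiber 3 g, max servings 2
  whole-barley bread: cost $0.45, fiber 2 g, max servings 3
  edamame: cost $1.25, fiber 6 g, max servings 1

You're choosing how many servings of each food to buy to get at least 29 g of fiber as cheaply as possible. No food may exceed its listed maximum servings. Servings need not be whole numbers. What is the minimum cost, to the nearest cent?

Cost per g of fiber: chickpeas $0.1250, edamame $0.2083, whole-barley bread $0.2250, hummus $0.3167.
Take 2 servings of chickpeas: +12.0 g fiber for $1.50 (total $1.50, still need 17.0 g).
Take 1 serving of edamame: +6.0 g fiber for $1.25 (total $2.75, still need 11.0 g).
Take 3 servings of whole-barley bread: +6.0 g fiber for $1.35 (total $4.10, still need 5.0 g).
Take 1.667 servings of hummus: +5.0 g fiber for $1.58 (total $5.68, still need 0.0 g).
Greedy by cheapest-per-g is optimal for a single linear constraint, so the minimum cost is $5.68.

$5.68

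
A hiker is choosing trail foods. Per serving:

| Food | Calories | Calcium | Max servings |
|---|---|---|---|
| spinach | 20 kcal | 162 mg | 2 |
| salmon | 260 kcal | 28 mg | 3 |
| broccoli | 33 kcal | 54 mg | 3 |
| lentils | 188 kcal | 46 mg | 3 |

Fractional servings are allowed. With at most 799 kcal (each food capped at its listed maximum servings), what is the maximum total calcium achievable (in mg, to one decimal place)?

634.3 mg

Calcium per kcal: spinach 8.1, broccoli 1.636, lentils 0.2447, salmon 0.1077.
Take 2 servings of spinach: uses 40 kcal, +324.0 mg calcium (running total 324.0 mg).
Take 3 servings of broccoli: uses 99 kcal, +162.0 mg calcium (running total 486.0 mg).
Take 3 servings of lentils: uses 564 kcal, +138.0 mg calcium (running total 624.0 mg).
Take 0.3692 servings of salmon: uses 96 kcal, +10.3 mg calcium (running total 634.3 mg).
Greedy by best ratio exhausts the calories allowance optimally: 634.3 mg.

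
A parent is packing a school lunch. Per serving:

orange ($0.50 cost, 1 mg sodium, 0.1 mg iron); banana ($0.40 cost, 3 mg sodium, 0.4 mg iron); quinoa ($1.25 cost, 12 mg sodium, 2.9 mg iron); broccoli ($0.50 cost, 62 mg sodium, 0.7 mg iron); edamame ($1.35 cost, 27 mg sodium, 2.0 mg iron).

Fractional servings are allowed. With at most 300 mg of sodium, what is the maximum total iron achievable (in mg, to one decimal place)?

Iron per mg sodium: quinoa 0.2417, banana 0.1333, orange 0.1, edamame 0.07407, broccoli 0.01129.
With no serving limits, spend the whole sodium allowance on quinoa: 300 mg / 12 mg × 2.9 mg = 72.5 mg.

72.5 mg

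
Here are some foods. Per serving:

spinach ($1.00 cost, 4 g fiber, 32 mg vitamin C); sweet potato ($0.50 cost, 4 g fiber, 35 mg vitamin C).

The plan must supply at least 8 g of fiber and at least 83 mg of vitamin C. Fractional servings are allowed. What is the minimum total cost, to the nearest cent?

$1.19

Compare the cost at each extreme point of the feasible region.
spinach only: max(8/4, 83/32) = 2.594 servings → $2.59.
sweet potato only: max(8/4, 83/35) = 2.371 servings → $1.19.
spinach + sweet potato: intersection lies outside the first quadrant.
Cheapest feasible corner: $1.19.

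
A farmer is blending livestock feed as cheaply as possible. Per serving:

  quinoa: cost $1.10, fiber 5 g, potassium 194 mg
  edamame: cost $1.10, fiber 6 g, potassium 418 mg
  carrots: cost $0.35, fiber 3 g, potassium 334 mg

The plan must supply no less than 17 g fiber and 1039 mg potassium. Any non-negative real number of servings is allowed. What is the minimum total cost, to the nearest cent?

$1.98

quinoa only: max(17/5, 1039/194) = 5.356 servings → $5.89.
edamame only: max(17/6, 1039/418) = 2.833 servings → $3.12.
carrots only: max(17/3, 1039/334) = 5.667 servings → $1.98.
quinoa + edamame with both tight: 0.9417 servings and 2.049 servings → $3.29.
quinoa + carrots with both tight: 2.354 servings and 1.744 servings → $3.20.
edamame + carrots with both targets exact would need a negative amount; discard.
The minimum over all feasible corners is $1.98.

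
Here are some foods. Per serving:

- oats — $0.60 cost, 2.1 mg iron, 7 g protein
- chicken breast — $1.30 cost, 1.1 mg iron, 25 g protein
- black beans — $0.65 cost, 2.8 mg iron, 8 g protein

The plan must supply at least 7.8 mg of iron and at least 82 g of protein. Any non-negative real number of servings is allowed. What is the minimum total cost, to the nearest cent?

$4.66

For a min-cost LP with two ≥-constraints, a basic feasible solution has at most two positive variables.
oats only: max(7.8/2.1, 82/7) = 11.71 servings → $7.03.
chicken breast only: max(7.8/1.1, 82/25) = 7.091 servings → $9.22.
black beans only: max(7.8/2.8, 82/8) = 10.25 servings → $6.66.
oats + chicken breast with both tight: 2.339 servings and 2.625 servings → $4.82.
oats + black beans: intersection lies outside the first quadrant.
chicken breast + black beans with both tight: 2.732 servings and 1.712 servings → $4.66.
So the least-cost plan costs $4.66.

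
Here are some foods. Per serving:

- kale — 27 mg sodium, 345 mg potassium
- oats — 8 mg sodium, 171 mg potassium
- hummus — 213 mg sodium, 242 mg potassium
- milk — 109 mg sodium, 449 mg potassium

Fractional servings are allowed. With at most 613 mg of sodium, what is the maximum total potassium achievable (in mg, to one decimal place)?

Potassium per mg sodium: oats 21.38, kale 12.78, milk 4.119, hummus 1.136.
With no serving limits, spend the whole sodium allowance on oats: 613 mg / 8 mg × 171 mg = 13102.9 mg.

13102.9 mg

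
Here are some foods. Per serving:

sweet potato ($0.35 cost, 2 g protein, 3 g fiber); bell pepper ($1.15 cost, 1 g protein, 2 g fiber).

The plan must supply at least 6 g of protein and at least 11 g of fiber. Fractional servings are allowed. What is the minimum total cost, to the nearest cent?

$1.28

At the optimum either one food covers both requirements or two foods hit both targets exactly; no other combination can be cheaper.
sweet potato only: max(6/2, 11/3) = 3.667 servings → $1.28.
bell pepper only: max(6/1, 11/2) = 6 servings → $6.90.
sweet potato + bell pepper with both tight: 1 serving and 4 servings → $4.95.
Cheapest feasible corner: $1.28.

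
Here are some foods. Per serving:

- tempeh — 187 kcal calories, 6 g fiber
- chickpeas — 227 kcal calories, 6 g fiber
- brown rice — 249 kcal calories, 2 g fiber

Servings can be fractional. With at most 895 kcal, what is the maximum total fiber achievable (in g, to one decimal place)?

Fiber per kcal: tempeh 0.03209, chickpeas 0.02643, brown rice 0.008032.
With no serving limits, spend the whole calories allowance on tempeh: 895 kcal / 187 kcal × 6 g = 28.7 g.

28.7 g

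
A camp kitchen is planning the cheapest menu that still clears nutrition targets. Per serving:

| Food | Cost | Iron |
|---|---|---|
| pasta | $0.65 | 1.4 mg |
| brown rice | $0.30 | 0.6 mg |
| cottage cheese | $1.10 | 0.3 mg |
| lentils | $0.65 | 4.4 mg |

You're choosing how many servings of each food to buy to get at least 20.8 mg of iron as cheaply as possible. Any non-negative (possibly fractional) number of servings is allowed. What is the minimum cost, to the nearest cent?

$3.07

Cost per mg of iron: lentils $0.1477, pasta $0.4643, brown rice $0.5000, cottage cheese $3.6667.
With no serving limits, use only lentils: 20.8 mg / 4.4 mg = 4.727 servings × $0.65 = $3.07.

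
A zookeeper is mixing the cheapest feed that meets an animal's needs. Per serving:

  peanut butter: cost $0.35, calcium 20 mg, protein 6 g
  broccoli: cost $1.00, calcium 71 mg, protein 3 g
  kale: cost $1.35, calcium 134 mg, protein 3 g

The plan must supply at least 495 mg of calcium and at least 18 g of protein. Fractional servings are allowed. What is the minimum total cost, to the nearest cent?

The cheapest plan sits at a corner of the feasible region — with two constraints it uses at most two foods.
peanut butter only: max(495/20, 18/6) = 24.75 servings → $8.66.
broccoli only: max(495/71, 18/3) = 6.972 servings → $6.97.
kale only: max(495/134, 18/3) = 6 servings → $8.10.
peanut butter + broccoli with both targets exact would need a negative amount; discard.
peanut butter + kale with both tight: 1.246 servings and 3.508 servings → $5.17.
broccoli + kale with both tight: 4.905 servings and 1.095 servings → $6.38.
The minimum over all feasible corners is $5.17.

$5.17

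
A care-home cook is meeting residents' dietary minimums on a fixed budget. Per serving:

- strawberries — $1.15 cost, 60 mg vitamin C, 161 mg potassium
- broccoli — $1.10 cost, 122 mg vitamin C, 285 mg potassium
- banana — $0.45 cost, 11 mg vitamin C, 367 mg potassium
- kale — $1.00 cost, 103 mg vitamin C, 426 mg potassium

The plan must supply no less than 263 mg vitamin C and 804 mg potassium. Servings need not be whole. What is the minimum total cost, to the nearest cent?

Two binding constraints pin down two serving amounts, so the optimal mix uses at most two foods. The candidates are each food alone (scaled to the tighter of vitamin C/potassium) and each pair with both constraints tight.
strawberries only: max(263/60, 804/161) = 4.994 servings → $5.74.
broccoli only: max(263/122, 804/285) = 2.821 servings → $3.10.
banana only: max(263/11, 804/367) = 23.91 servings → $10.76.
kale only: max(263/103, 804/426) = 2.553 servings → $2.55.
strawberries + broccoli: the both-tight solution has a negative serving — not a feasible corner.
strawberries + banana with both tight: 4.33 servings and 0.2912 servings → $5.11.
strawberries + kale with both tight: 3.256 servings and 0.6569 servings → $4.40.
broccoli + banana with both tight: 2.106 servings and 0.5556 servings → $2.57.
broccoli + kale with both tight: 1.292 servings and 1.023 servings → $2.44.
banana + kale with both targets exact would need a negative amount; discard.
Cheapest feasible corner: $2.44.

$2.44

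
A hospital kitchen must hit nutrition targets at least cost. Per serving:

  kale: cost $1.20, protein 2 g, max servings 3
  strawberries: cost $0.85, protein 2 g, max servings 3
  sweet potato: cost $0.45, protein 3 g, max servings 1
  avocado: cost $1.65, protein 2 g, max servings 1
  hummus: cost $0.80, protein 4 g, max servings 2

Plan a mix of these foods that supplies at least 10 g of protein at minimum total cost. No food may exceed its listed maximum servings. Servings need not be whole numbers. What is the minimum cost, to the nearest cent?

$1.85

Cost per g of protein: sweet potato $0.1500, hummus $0.2000, strawberries $0.4250, kale $0.6000, avocado $0.8250.
Take 1 serving of sweet potato: +3.0 g protein for $0.45 (total $0.45, still need 7.0 g).
Take 1.75 servings of hummus: +7.0 g protein for $1.40 (total $1.85, still need 0.0 g).
Greedy by cheapest-per-g is optimal for a single linear constraint, so the minimum cost is $1.85.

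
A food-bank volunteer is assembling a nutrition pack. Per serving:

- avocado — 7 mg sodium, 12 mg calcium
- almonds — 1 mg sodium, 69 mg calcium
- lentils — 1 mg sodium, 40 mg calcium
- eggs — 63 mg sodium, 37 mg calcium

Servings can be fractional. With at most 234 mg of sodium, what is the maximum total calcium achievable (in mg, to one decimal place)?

Calcium per mg sodium: almonds 69, lentils 40, avocado 1.714, eggs 0.5873.
With no serving limits, spend the whole sodium allowance on almonds: 234 mg / 1 mg × 69 mg = 16146.0 mg.

16146.0 mg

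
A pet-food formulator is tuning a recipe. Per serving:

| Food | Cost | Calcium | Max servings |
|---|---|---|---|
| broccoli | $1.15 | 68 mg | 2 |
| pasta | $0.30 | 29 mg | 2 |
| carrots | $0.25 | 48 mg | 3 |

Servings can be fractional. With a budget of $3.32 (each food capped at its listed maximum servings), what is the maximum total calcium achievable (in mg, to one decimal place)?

Calcium per dollar: carrots 192, pasta 96.67, broccoli 59.13.
Take 3 servings of carrots: spends $0.75, +144.0 mg calcium (running total 144.0 mg).
Take 2 servings of pasta: spends $0.60, +58.0 mg calcium (running total 202.0 mg).
Take 1.713 servings of broccoli: spends $1.97, +116.5 mg calcium (running total 318.5 mg).
Filling greedily by calcium-per-dollar is optimal for one linear limit, giving 318.5 mg.

318.5 mg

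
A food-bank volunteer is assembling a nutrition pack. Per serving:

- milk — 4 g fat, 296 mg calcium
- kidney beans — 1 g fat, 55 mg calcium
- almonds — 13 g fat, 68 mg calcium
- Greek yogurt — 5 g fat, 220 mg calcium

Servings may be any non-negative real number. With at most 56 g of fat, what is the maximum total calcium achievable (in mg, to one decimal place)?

4144.0 mg

Calcium per g fat: milk 74, kidney beans 55, Greek yogurt 44, almonds 5.231.
With no serving limits, spend the whole fat allowance on milk: 56 g / 4 g × 296 mg = 4144.0 mg.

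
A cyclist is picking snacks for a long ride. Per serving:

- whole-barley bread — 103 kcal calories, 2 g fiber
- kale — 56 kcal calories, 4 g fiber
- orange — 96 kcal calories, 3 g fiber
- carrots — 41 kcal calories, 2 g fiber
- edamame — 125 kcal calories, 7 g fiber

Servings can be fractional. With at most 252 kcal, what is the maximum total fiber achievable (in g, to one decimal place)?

18.0 g

Fiber per kcal: kale 0.07143, edamame 0.056, carrots 0.04878, orange 0.03125, whole-barley bread 0.01942.
With no serving limits, spend the whole calories allowance on kale: 252 kcal / 56 kcal × 4 g = 18.0 g.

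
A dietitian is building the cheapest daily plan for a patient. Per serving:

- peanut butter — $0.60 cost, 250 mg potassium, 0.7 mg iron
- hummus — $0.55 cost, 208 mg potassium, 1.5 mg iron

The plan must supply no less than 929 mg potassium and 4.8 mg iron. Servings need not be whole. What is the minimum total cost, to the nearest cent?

Compare the cost at each extreme point of the feasible region.
peanut butter only: max(929/250, 4.8/0.7) = 6.857 servings → $4.11.
hummus only: max(929/208, 4.8/1.5) = 4.466 servings → $2.46.
peanut butter + hummus with both tight: 1.722 servings and 2.396 servings → $2.35.
So the least-cost plan costs $2.35.

$2.35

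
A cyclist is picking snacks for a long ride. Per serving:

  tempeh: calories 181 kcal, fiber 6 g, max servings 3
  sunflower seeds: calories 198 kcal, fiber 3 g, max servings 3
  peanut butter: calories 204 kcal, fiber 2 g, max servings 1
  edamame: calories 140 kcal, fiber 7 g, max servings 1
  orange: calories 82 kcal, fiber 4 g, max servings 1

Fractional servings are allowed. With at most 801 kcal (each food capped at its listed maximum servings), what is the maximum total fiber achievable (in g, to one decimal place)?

Fiber per kcal: edamame 0.05, orange 0.04878, tempeh 0.03315, sunflower seeds 0.01515, peanut butter 0.009804.
Take 1 serving of edamame: uses 140 kcal, +7.0 g fiber (running total 7.0 g).
Take 1 serving of orange: uses 82 kcal, +4.0 g fiber (running total 11.0 g).
Take 3 servings of tempeh: uses 543 kcal, +18.0 g fiber (running total 29.0 g).
Take 0.1818 servings of sunflower seeds: uses 36 kcal, +0.5 g fiber (running total 29.5 g).
Greedy by best ratio exhausts the calories allowance optimally: 29.5 g.

29.5 g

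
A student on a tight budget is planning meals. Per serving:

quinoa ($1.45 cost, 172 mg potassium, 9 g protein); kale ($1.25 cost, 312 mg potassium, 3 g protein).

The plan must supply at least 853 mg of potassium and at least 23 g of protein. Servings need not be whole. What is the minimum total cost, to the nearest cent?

$4.95

This is a tiny linear program; its minimum lies at a vertex of the feasible set. List the vertices and price them.
quinoa only: max(853/172, 23/9) = 4.959 servings → $7.19.
kale only: max(853/312, 23/3) = 7.667 servings → $9.58.
quinoa + kale with both tight: 2.014 servings and 1.623 servings → $4.95.
So the least-cost plan costs $4.95.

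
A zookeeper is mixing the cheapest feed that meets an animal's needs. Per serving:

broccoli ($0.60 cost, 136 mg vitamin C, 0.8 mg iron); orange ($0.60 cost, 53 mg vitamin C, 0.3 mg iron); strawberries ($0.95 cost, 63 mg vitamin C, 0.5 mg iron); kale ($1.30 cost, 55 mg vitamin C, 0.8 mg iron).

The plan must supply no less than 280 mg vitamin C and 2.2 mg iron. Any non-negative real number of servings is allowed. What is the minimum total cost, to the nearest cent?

A basic optimal solution has at most two foods positive. Try each food alone and each pair with both targets met exactly.
broccoli only: max(280/136, 2.2/0.8) = 2.75 servings → $1.65.
orange only: max(280/53, 2.2/0.3) = 7.333 servings → $4.40.
strawberries only: max(280/63, 2.2/0.5) = 4.444 servings → $4.22.
kale only: max(280/55, 2.2/0.8) = 5.091 servings → $6.62.
broccoli + orange with both targets exact would need a negative amount; discard.
broccoli + strawberries with both tight: 0.07955 servings and 4.273 servings → $4.11.
broccoli + kale with both tight: 1.59 servings and 1.16 servings → $2.46.
orange + strawberries with both tight: 0.1842 servings and 4.289 servings → $4.19.
orange + kale with both tight: 3.977 servings and 1.259 servings → $4.02.
strawberries + kale with both targets exact would need a negative amount; discard.
So the least-cost plan costs $1.65.

$1.65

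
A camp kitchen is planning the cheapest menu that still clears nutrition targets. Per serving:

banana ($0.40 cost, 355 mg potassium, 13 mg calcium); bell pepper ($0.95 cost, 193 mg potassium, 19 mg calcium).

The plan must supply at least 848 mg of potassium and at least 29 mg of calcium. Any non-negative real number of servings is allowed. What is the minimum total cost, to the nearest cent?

$0.96

The cheapest plan sits at a corner of the feasible region — with two constraints it uses at most two foods.
banana only: max(848/355, 29/13) = 2.389 servings → $0.96.
bell pepper only: max(848/193, 29/19) = 4.394 servings → $4.17.
banana + bell pepper with both targets exact would need a negative amount; discard.
The minimum over all feasible corners is $0.96.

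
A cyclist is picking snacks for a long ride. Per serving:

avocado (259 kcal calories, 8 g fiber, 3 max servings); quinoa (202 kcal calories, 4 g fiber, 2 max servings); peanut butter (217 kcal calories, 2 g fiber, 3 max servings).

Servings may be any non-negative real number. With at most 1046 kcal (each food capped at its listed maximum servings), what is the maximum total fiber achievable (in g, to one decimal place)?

29.3 g

Fiber per kcal: avocado 0.03089, quinoa 0.0198, peanut butter 0.009217.
Take 3 servings of avocado: uses 777 kcal, +24.0 g fiber (running total 24.0 g).
Take 1.332 servings of quinoa: uses 269 kcal, +5.3 g fiber (running total 29.3 g).
Filling greedily by fiber-per-kcal is optimal for one linear limit, giving 29.3 g.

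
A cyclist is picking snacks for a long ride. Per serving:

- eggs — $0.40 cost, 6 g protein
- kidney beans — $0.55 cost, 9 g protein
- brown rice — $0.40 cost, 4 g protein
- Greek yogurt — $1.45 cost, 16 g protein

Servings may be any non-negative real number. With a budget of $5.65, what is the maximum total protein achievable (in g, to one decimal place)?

92.5 g

Protein per dollar: kidney beans 16.36, eggs 15, Greek yogurt 11.03, brown rice 10.
With no serving limits, spend the whole cost allowance on kidney beans: $5.65 / $0.55 × 9 g = 92.5 g.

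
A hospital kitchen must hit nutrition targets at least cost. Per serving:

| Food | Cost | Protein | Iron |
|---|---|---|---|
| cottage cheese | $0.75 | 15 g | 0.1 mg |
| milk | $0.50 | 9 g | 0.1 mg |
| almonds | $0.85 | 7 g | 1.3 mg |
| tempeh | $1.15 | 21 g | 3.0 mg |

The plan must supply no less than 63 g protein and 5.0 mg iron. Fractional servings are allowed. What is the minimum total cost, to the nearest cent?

$3.31

Two binding constraints pin down two serving amounts, so the optimal mix uses at most two foods. The candidates are each food alone (scaled to the tighter of protein/iron) and each pair with both constraints tight.
cottage cheese only: max(63/15, 5.0/0.1) = 50 servings → $37.50.
milk only: max(63/9, 5.0/0.1) = 50 servings → $25.00.
almonds only: max(63/7, 5.0/1.3) = 9 servings → $7.65.
tempeh only: max(63/21, 5.0/3.0) = 3 servings → $3.45.
cottage cheese + milk: intersection lies outside the first quadrant.
cottage cheese + almonds with both tight: 2.495 servings and 3.654 servings → $4.98.
cottage cheese + tempeh with both tight: 1.958 servings and 1.601 servings → $3.31.
milk + almonds with both tight: 4.264 servings and 3.518 servings → $5.12.
milk + tempeh with both tight: 3.373 servings and 1.554 servings → $3.47.
almonds + tempeh: intersection lies outside the first quadrant.
The minimum over all feasible corners is $3.31.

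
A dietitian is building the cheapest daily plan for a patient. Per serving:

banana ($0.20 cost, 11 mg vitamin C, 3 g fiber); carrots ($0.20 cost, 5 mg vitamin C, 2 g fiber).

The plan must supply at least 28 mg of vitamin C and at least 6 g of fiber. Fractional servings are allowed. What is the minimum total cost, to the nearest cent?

$0.51

The cheapest plan sits at a corner of the feasible region — with two constraints it uses at most two foods.
banana only: max(28/11, 6/3) = 2.545 servings → $0.51.
carrots only: max(28/5, 6/2) = 5.6 servings → $1.12.
banana + carrots: intersection lies outside the first quadrant.
The minimum over all feasible corners is $0.51.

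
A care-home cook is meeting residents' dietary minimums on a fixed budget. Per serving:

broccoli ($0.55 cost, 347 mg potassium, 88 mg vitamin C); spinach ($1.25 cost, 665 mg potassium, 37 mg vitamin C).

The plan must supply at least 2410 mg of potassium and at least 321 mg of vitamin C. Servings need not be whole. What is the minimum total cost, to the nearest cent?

An LP optimum is at a vertex; with two nutrient constraints at most two foods are used. Check each candidate.
broccoli only: max(2410/347, 321/88) = 6.945 servings → $3.82.
spinach only: max(2410/665, 321/37) = 8.676 servings → $10.84.
broccoli + spinach with both tight: 2.721 servings and 2.204 servings → $4.25.
So the least-cost plan costs $3.82.

$3.82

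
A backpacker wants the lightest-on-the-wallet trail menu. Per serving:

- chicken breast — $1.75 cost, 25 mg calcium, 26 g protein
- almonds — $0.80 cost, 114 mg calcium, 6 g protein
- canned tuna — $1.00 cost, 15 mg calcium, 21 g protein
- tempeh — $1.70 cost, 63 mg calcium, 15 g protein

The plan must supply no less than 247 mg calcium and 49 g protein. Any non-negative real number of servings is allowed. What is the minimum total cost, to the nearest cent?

$3.33

chicken breast only: max(247/25, 49/26) = 9.88 servings → $17.29.
almonds only: max(247/114, 49/6) = 8.167 servings → $6.53.
canned tuna only: max(247/15, 49/21) = 16.47 servings → $16.47.
tempeh only: max(247/63, 49/15) = 3.921 servings → $6.67.
chicken breast + almonds with both tight: 1.458 servings and 1.847 servings → $4.03.
chicken breast + canned tuna: intersection lies outside the first quadrant.
chicken breast + tempeh: the both-tight solution has a negative serving — not a feasible corner.
almonds + canned tuna with both tight: 1.932 servings and 1.781 servings → $3.33.
almonds + tempeh with both tight: 0.464 servings and 3.081 servings → $5.61.
canned tuna + tempeh: the both-tight solution has a negative serving — not a feasible corner.
So the least-cost plan costs $3.33.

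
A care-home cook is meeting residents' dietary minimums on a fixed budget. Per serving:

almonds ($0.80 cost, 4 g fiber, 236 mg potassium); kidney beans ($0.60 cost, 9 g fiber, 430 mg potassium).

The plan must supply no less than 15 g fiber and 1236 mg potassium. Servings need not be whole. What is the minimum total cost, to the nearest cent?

Compare the cost at each extreme point of the feasible region.
almonds only: max(15/4, 1236/236) = 5.237 servings → $4.19.
kidney beans only: max(15/9, 1236/430) = 2.874 servings → $1.72.
almonds + kidney beans with both targets exact would need a negative amount; discard.
The minimum over all feasible corners is $1.72.

$1.72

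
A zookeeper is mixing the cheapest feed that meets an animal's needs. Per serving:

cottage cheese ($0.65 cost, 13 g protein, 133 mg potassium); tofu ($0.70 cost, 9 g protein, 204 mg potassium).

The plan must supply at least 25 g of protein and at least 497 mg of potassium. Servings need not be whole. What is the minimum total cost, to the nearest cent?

With two linear requirements the optimum uses one or two foods; enumerate the corners.
cottage cheese only: max(25/13, 497/133) = 3.737 servings → $2.43.
tofu only: max(25/9, 497/204) = 2.778 servings → $1.94.
cottage cheese + tofu with both tight: 0.4309 servings and 2.155 servings → $1.79.
Cheapest feasible corner: $1.79.

$1.79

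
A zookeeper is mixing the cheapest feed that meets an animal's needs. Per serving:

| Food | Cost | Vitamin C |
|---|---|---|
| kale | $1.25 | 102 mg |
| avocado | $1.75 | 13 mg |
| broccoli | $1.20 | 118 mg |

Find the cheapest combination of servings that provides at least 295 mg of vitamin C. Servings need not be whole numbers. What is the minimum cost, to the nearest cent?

Cost per mg of vitamin C: broccoli $0.0102, kale $0.0123, avocado $0.1346.
With no serving limits, use only broccoli: 295 mg / 118 mg = 2.5 servings × $1.20 = $3.00.

$3.00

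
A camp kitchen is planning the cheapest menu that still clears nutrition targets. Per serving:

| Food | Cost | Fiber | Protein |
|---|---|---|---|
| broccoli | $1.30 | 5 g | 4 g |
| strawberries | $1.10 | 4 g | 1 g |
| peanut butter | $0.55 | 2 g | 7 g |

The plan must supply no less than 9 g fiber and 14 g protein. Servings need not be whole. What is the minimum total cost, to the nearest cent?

Check every corner: each single food scaled to meet both minima, and each pair solved so both constraints bind.
broccoli only: max(9/5, 14/4) = 3.5 servings → $4.55.
strawberries only: max(9/4, 14/1) = 14 servings → $15.40.
peanut butter only: max(9/2, 14/7) = 4.5 servings → $2.48.
broccoli + strawberries: intersection lies outside the first quadrant.
broccoli + peanut butter with both tight: 1.296 servings and 1.259 servings → $2.38.
strawberries + peanut butter with both tight: 1.346 servings and 1.808 servings → $2.48.
The minimum over all feasible corners is $2.38.

$2.38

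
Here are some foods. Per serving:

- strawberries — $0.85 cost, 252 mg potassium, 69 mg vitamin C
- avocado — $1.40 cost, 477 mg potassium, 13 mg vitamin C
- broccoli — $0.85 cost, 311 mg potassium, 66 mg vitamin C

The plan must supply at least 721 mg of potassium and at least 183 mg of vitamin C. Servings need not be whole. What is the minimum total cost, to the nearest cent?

An LP optimum is at a vertex; with two nutrient constraints at most two foods are used. Check each candidate.
strawberries only: max(721/252, 183/69) = 2.861 servings → $2.43.
avocado only: max(721/477, 183/13) = 14.08 servings → $19.71.
broccoli only: max(721/311, 183/66) = 2.773 servings → $2.36.
strawberries + avocado with both tight: 2.629 servings and 0.1226 servings → $2.41.
strawberries + broccoli with both tight: 1.932 servings and 0.7526 servings → $2.28.
avocado + broccoli: the both-tight solution has a negative serving — not a feasible corner.
So the least-cost plan costs $2.28.

$2.28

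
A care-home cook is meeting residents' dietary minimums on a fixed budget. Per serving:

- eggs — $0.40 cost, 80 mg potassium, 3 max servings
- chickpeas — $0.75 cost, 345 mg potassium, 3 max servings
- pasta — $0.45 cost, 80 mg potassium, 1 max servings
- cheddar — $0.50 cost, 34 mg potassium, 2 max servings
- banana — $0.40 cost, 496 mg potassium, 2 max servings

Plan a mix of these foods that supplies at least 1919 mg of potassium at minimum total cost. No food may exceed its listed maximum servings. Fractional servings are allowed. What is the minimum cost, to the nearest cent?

Cost per mg of potassium: banana $0.0008, chickpeas $0.0022, eggs $0.0050, pasta $0.0056, cheddar $0.0147.
Take 2 servings of banana: +992.0 mg potassium for $0.80 (total $0.80, still need 927.0 mg).
Take 2.687 servings of chickpeas: +927.0 mg potassium for $2.02 (total $2.82, still need 0.0 mg).
Filling from the cheapest source first is optimal under one linear minimum: $2.82.

$2.82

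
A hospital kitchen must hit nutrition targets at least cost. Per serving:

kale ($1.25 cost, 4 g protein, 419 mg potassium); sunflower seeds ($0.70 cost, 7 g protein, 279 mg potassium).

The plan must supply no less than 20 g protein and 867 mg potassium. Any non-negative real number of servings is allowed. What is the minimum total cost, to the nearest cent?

$2.18

A basic optimal solution has at most two foods positive. Try each food alone and each pair with both targets met exactly.
kale only: max(20/4, 867/419) = 5 servings → $6.25.
sunflower seeds only: max(20/7, 867/279) = 3.108 servings → $2.18.
kale + sunflower seeds with both tight: 0.2691 servings and 2.703 servings → $2.23.
Cheapest feasible corner: $2.18.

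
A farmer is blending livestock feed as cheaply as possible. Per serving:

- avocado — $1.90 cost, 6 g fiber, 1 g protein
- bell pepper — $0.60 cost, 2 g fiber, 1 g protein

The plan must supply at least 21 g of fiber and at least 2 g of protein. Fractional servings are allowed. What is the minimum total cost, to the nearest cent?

$6.30

With two linear requirements the optimum uses one or two foods; enumerate the corners.
avocado only: max(21/6, 2/1) = 3.5 servings → $6.65.
bell pepper only: max(21/2, 2/1) = 10.5 servings → $6.30.
avocado + bell pepper: intersection lies outside the first quadrant.
The minimum over all feasible corners is $6.30.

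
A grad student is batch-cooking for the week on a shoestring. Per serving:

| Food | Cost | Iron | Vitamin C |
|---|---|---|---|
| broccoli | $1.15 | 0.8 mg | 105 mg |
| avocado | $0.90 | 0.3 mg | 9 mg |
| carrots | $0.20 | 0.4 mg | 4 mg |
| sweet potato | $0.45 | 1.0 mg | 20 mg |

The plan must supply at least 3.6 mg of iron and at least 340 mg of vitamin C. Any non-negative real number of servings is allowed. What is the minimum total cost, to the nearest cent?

$4.00

An LP optimum is at a vertex; with two nutrient constraints at most two foods are used. Check each candidate.
broccoli only: max(3.6/0.8, 340/105) = 4.5 servings → $5.17.
avocado only: max(3.6/0.3, 340/9) = 37.78 servings → $34.00.
carrots only: max(3.6/0.4, 340/4) = 85 servings → $17.00.
sweet potato only: max(3.6/1.0, 340/20) = 17 servings → $7.65.
broccoli + avocado with both tight: 2.864 servings and 4.362 servings → $7.22.
broccoli + carrots with both tight: 3.134 servings and 2.732 servings → $4.15.
broccoli + sweet potato with both tight: 3.011 servings and 1.191 servings → $4.00.
avocado + carrots: intersection lies outside the first quadrant.
avocado + sweet potato: intersection lies outside the first quadrant.
carrots + sweet potato with both targets exact would need a negative amount; discard.
So the least-cost plan costs $4.00.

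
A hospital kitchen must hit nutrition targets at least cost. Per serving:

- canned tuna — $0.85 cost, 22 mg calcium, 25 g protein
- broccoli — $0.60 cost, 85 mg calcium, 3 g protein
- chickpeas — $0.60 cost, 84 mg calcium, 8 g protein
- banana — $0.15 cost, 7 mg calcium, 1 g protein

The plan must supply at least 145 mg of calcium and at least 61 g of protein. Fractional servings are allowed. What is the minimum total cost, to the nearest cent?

This is a tiny linear program; its minimum lies at a vertex of the feasible set. List the vertices and price them.
canned tuna only: max(145/22, 61/25) = 6.591 servings → $5.60.
broccoli only: max(145/85, 61/3) = 20.33 servings → $12.20.
chickpeas only: max(145/84, 61/8) = 7.625 servings → $4.58.
banana only: max(145/7, 61/1) = 61 servings → $9.15.
canned tuna + broccoli with both tight: 2.307 servings and 1.109 servings → $2.63.
canned tuna + chickpeas with both tight: 2.06 servings and 1.187 servings → $2.46.
canned tuna + banana with both tight: 1.843 servings and 14.92 servings → $3.80.
broccoli + chickpeas: intersection lies outside the first quadrant.
broccoli + banana: the both-tight solution has a negative serving — not a feasible corner.
chickpeas + banana with both targets exact would need a negative amount; discard.
The minimum over all feasible corners is $2.46.

$2.46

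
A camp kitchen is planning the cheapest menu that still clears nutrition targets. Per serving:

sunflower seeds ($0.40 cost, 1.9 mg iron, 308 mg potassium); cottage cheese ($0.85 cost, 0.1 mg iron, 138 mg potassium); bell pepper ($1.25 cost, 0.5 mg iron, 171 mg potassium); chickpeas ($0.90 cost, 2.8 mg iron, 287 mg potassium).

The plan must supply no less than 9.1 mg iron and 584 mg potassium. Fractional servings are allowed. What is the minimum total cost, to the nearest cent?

With two linear requirements the optimum uses one or two foods; enumerate the corners.
sunflower seeds only: max(9.1/1.9, 584/308) = 4.789 servings → $1.92.
cottage cheese only: max(9.1/0.1, 584/138) = 91 servings → $77.35.
bell pepper only: max(9.1/0.5, 584/171) = 18.2 servings → $22.75.
chickpeas only: max(9.1/2.8, 584/287) = 3.25 servings → $2.92.
sunflower seeds + cottage cheese: the both-tight solution has a negative serving — not a feasible corner.
sunflower seeds + bell pepper: the both-tight solution has a negative serving — not a feasible corner.
sunflower seeds + chickpeas: intersection lies outside the first quadrant.
cottage cheese + bell pepper: intersection lies outside the first quadrant.
cottage cheese + chickpeas: the both-tight solution has a negative serving — not a feasible corner.
bell pepper + chickpeas: the both-tight solution has a negative serving — not a feasible corner.
Cheapest feasible corner: $1.92.

$1.92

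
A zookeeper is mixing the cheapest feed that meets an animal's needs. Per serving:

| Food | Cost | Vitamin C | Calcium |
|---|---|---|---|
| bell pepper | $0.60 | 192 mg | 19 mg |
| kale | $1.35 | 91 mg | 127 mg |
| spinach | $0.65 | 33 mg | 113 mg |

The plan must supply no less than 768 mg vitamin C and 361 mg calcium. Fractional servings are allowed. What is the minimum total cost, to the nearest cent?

$3.82

Check every corner: each single food scaled to meet both minima, and each pair solved so both constraints bind.
bell pepper only: max(768/192, 361/19) = 19 servings → $11.40.
kale only: max(768/91, 361/127) = 8.44 servings → $11.39.
spinach only: max(768/33, 361/113) = 23.27 servings → $15.13.
bell pepper + kale with both tight: 2.855 servings and 2.415 servings → $4.97.
bell pepper + spinach with both tight: 3.554 servings and 2.597 servings → $3.82.
kale + spinach with both targets exact would need a negative amount; discard.
The minimum over all feasible corners is $3.82.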